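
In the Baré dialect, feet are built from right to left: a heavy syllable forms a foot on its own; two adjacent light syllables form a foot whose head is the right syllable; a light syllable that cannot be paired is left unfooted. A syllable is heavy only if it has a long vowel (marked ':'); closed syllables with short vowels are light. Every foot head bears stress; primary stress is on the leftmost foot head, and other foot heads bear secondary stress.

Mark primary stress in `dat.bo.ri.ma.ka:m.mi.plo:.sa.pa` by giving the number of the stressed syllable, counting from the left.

Weights: 1 dat L, 2 bo L, 3 ri L, 4 ma L, 5 ka:m H, 6 mi L, 7 plo: H, 8 sa L, 9 pa L.
Parse right to left (heavy = foot alone; LL = one foot; stranded L unfooted): (dat.ˈbo) (ri.ˈma) (ˈka:m) mi (ˈplo:) (sa.ˈpa).
Foot heads: 2, 4, 5, 7, 9.
Primary stress on the leftmost head = syllable 2.
Primary stress: syllable 2 → dat.ˈbo.ri.ma.ka:m.mi.plo:.sa.pa.

2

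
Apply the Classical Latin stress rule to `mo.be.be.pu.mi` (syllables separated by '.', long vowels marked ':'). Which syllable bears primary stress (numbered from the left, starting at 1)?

3

Classical Latin: stress the penult if heavy (long vowel or closed), else the antepenult.
Weights: 3 be L, 4 pu L, 5 mi L.
The penult (syllable 4, pu) is light, so stress falls on the antepenult (syllable 3, be).
Stress on syllable 3: mo.be.ˈbe.pu.mi.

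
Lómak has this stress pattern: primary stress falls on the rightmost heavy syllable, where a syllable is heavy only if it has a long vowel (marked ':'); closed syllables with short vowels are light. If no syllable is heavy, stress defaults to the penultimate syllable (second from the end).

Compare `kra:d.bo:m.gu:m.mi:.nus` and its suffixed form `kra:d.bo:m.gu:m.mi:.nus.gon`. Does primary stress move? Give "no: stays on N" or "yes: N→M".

no: stays on 4

Base `kra:d.bo:m.gu:m.mi:.nus` (5 syllables):
  Weights: 1 kra:d H, 2 bo:m H, 3 gu:m H, 4 mi: H, 5 nus L.
  Heavy syllables in the domain: 1, 2, 3, 4. The rightmost is syllable 4 (mi:).
  → primary stress on syllable 4.
Suffixed `kra:d.bo:m.gu:m.mi:.nus.gon` (6 syllables):
  Weights: 1 kra:d H, 2 bo:m H, 3 gu:m H, 4 mi: H, 5 nus L, 6 gon L.
  Heavy syllables in the domain: 1, 2, 3, 4. The rightmost is syllable 4 (mi:).
  → primary stress on syllable 4.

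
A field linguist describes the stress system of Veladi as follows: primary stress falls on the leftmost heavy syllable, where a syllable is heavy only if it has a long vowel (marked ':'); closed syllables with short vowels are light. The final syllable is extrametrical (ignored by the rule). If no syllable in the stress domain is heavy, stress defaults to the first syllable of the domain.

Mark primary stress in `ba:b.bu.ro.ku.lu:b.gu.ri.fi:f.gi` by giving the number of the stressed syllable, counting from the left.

The final syllable (9, gi) is extrametrical; the stress domain is syllables 1–8.
Weights: 1 ba:b H, 2 bu L, 3 ro L, 4 ku L, 5 lu:b H, 6 gu L, 7 ri L, 8 fi:f H.
Heavy syllables in the domain: 1, 5, 8. The leftmost is syllable 1 (ba:b).
Primary stress: syllable 1 → ˈba:b.bu.ro.ku.lu:b.gu.ri.fi:f.gi.

1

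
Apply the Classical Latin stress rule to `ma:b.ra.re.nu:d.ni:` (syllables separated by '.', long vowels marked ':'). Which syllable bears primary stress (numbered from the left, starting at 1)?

4

Classical Latin: stress the penult if heavy (long vowel or closed), else the antepenult.
Weights: 3 re L, 4 nu:d H, 5 ni: H.
The penult (syllable 4, nu:d) is heavy, so it takes stress.
Stress on syllable 4: ma:b.ra.re.ˈnu:d.ni:.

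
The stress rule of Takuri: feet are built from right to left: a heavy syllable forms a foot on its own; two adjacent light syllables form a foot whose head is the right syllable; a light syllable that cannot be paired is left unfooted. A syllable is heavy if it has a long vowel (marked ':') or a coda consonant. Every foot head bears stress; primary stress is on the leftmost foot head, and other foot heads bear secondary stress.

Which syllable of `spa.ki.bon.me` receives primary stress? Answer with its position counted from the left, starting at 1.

2

Weights: 1 spa L, 2 ki L, 3 bon H, 4 me L.
Parse right to left (heavy = foot alone; LL = one foot; stranded L unfooted): (spa.ˈki) (ˈbon) me.
Foot heads: 2, 3.
Primary stress on the leftmost head = syllable 2.
Primary stress: syllable 2 → spa.ˈki.bon.me.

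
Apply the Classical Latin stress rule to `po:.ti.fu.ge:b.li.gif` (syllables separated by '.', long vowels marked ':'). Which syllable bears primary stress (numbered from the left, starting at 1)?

Classical Latin: stress the penult if heavy (long vowel or closed), else the antepenult.
Weights: 4 ge:b H, 5 li L, 6 gif H.
The penult (syllable 5, li) is light, so stress falls on the antepenult (syllable 4, ge:b).
Stress on syllable 4: po:.ti.fu.ˈge:b.li.gif.

4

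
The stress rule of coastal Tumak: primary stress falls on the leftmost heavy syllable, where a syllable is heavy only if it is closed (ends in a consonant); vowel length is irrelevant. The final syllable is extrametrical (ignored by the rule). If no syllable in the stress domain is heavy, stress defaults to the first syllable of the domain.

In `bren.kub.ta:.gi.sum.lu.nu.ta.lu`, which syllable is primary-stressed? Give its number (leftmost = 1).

1

The final syllable (9, lu) is extrametrical; the stress domain is syllables 1–8.
Weights: 1 bren H, 2 kub H, 3 ta: L, 4 gi L, 5 sum H, 6 lu L, 7 nu L, 8 ta L.
Heavy syllables in the domain: 1, 2, 5. The leftmost is syllable 1 (bren).
Primary stress: syllable 1 → ˈbren.kub.ta:.gi.sum.lu.nu.ta.lu.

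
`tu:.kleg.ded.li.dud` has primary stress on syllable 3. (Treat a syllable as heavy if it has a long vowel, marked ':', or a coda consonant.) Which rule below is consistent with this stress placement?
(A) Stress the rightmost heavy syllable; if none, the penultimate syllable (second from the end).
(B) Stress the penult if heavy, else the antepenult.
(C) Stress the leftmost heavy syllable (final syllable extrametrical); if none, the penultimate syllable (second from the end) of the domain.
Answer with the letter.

B

Rule A → syllable 5 (observed: 3).
Rule B → syllable 3 ✓.
Rule C → syllable 1 (observed: 3).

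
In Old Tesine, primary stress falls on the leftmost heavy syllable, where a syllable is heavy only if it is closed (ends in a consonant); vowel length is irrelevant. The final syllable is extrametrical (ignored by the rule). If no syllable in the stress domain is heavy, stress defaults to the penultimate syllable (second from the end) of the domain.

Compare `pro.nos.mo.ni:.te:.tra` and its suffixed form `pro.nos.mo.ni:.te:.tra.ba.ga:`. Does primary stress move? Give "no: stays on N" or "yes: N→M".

no: stays on 2

Base `pro.nos.mo.ni:.te:.tra` (6 syllables):
  The final syllable (6, tra) is extrametrical; the stress domain is syllables 1–5.
  Weights: 1 pro L, 2 nos H, 3 mo L, 4 ni: L, 5 te: L.
  Heavy syllables in the domain: 2. The leftmost is syllable 2 (nos).
  → primary stress on syllable 2.
Suffixed `pro.nos.mo.ni:.te:.tra.ba.ga:` (8 syllables):
  The final syllable (8, ga:) is extrametrical; the stress domain is syllables 1–7.
  Weights: 1 pro L, 2 nos H, 3 mo L, 4 ni: L, 5 te: L, 6 tra L, 7 ba L.
  Heavy syllables in the domain: 2. The leftmost is syllable 2 (nos).
  → primary stress on syllable 2.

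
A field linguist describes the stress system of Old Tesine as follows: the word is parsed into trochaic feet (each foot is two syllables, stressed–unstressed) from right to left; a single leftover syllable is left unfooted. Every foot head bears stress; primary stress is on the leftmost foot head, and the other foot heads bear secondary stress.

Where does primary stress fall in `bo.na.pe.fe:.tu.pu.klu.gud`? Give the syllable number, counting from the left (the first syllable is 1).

1

Parse right to left into trochaic (ˈσσ) feet: (ˈbo.na) (ˈpe.fe:) (ˈtu.pu) (ˈklu.gud).
Foot heads (stressed positions): 1, 3, 5, 7.
End Rule Leftmost: primary stress on the leftmost head = syllable 1.
Primary stress: syllable 1 → ˈbo.na.pe.fe:.tu.pu.klu.gud.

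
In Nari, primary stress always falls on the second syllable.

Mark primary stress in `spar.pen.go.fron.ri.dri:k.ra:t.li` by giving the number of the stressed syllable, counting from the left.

The word has 8 syllables; the second syllable is syllable 2 (pen).
Primary stress: syllable 2 → spar.ˈpen.go.fron.ri.dri:k.ra:t.li.

2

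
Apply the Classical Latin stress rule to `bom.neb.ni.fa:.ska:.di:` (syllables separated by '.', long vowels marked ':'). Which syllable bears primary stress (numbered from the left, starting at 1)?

5

Classical Latin: stress the penult if heavy (long vowel or closed), else the antepenult.
Weights: 4 fa: H, 5 ska: H, 6 di: H.
The penult (syllable 5, ska:) is heavy, so it takes stress.
Stress on syllable 5: bom.neb.ni.fa:.ˈska:.di:.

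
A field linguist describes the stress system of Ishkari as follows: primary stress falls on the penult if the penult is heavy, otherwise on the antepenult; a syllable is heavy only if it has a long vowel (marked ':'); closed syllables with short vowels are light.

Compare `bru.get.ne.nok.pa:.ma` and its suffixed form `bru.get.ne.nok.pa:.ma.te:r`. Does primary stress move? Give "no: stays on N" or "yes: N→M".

no: stays on 5

Base `bru.get.ne.nok.pa:.ma` (6 syllables):
  Weights: 4 nok L, 5 pa: H, 6 ma L.
  The penult (syllable 5, pa:) is heavy, so it takes stress.
  → primary stress on syllable 5.
Suffixed `bru.get.ne.nok.pa:.ma.te:r` (7 syllables):
  Weights: 5 pa: H, 6 ma L, 7 te:r H.
  The penult (syllable 6, ma) is light, so stress falls on the antepenult (syllable 5, pa:).
  → primary stress on syllable 5.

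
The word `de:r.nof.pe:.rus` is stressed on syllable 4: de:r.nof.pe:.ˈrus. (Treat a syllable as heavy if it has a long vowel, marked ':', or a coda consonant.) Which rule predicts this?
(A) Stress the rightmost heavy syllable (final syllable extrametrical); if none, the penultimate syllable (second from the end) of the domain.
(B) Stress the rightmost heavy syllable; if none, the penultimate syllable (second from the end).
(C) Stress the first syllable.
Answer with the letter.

B

Rule A → syllable 3 (observed: 4).
Rule B → syllable 4 ✓.
Rule C → syllable 1 (observed: 4).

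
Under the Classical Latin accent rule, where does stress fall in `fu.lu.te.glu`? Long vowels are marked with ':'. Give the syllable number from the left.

Classical Latin: stress the penult if heavy (long vowel or closed), else the antepenult.
Weights: 2 lu L, 3 te L, 4 glu L.
The penult (syllable 3, te) is light, so stress falls on the antepenult (syllable 2, lu).
Stress on syllable 2: fu.ˈlu.te.glu.

2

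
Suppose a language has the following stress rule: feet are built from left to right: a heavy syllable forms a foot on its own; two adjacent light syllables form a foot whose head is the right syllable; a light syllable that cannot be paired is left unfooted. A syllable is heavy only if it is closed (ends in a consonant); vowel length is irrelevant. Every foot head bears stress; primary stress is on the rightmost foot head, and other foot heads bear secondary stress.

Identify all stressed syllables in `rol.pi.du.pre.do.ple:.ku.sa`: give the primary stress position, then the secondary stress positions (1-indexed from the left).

Weights: 1 rol H, 2 pi L, 3 du L, 4 pre L, 5 do L, 6 ple: L, 7 ku L, 8 sa L.
Parse left to right (heavy = foot alone; LL = one foot; stranded L unfooted): (ˈrol) (pi.ˈdu) (pre.ˈdo) (ple:.ˈku) sa.
Foot heads: 1, 3, 5, 7.
Primary stress on the rightmost head = syllable 7.
Secondary stress on 1, 3, 5: ˌrol.pi.ˌdu.pre.ˌdo.ple:.ˈku.sa.

primary 7, secondary 1, 3, 5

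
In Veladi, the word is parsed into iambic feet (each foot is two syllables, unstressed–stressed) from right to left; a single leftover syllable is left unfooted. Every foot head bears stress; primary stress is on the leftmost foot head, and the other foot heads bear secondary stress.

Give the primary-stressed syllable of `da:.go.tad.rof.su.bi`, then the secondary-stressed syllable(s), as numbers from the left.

primary 2, secondary 4, 6

Parse right to left into iambic (σˈσ) feet: (da:.ˈgo) (tad.ˈrof) (su.ˈbi).
Foot heads (stressed positions): 2, 4, 6.
End Rule Leftmost: primary stress on the leftmost head = syllable 2.
Secondary stress on 4, 6: da:.ˈgo.tad.ˌrof.su.ˌbi.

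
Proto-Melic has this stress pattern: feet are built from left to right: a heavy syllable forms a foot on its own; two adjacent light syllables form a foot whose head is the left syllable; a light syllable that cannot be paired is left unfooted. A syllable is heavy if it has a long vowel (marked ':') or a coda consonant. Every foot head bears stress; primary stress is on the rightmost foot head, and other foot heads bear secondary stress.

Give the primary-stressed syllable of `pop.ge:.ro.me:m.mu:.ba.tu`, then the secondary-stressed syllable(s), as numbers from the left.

Weights: 1 pop H, 2 ge: H, 3 ro L, 4 me:m H, 5 mu: H, 6 ba L, 7 tu L.
Parse left to right (heavy = foot alone; LL = one foot; stranded L unfooted): (ˈpop) (ˈge:) ro (ˈme:m) (ˈmu:) (ˈba.tu).
Foot heads: 1, 2, 4, 5, 6.
Primary stress on the rightmost head = syllable 6.
Secondary stress on 1, 2, 4, 5: ˌpop.ˌge:.ro.ˌme:m.ˌmu:.ˈba.tu.

primary 6, secondary 1, 2, 4, 5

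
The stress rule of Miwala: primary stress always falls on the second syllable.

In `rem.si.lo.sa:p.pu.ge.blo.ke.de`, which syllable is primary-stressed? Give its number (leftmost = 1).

The word has 9 syllables; the second syllable is syllable 2 (si).
Primary stress: syllable 2 → rem.ˈsi.lo.sa:p.pu.ge.blo.ke.de.

2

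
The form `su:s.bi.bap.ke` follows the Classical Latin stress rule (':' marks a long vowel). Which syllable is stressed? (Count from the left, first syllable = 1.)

Classical Latin: stress the penult if heavy (long vowel or closed), else the antepenult.
Weights: 2 bi L, 3 bap H, 4 ke L.
The penult (syllable 3, bap) is heavy, so it takes stress.
Stress on syllable 3: su:s.bi.ˈbap.ke.

3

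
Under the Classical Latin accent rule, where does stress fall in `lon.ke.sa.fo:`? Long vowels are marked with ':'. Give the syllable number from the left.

Classical Latin: stress the penult if heavy (long vowel or closed), else the antepenult.
Weights: 2 ke L, 3 sa L, 4 fo: H.
The penult (syllable 3, sa) is light, so stress falls on the antepenult (syllable 2, ke).
Stress on syllable 2: lon.ˈke.sa.fo:.

2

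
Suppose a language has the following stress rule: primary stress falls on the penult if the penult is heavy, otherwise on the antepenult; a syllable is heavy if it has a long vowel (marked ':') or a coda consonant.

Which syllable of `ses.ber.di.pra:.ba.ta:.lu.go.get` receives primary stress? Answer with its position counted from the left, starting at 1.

7

Weights: 7 lu L, 8 go L, 9 get H.
The penult (syllable 8, go) is light, so stress falls on the antepenult (syllable 7, lu).
Primary stress: syllable 7 → ses.ber.di.pra:.ba.ta:.ˈlu.go.get.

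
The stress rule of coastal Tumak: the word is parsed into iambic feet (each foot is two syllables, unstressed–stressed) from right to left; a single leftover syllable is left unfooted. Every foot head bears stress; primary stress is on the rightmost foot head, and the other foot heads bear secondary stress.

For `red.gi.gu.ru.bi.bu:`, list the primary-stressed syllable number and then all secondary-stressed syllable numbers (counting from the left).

primary 6, secondary 2, 4

Parse right to left into iambic (σˈσ) feet: (red.ˈgi) (gu.ˈru) (bi.ˈbu:).
Foot heads (stressed positions): 2, 4, 6.
End Rule Rightmost: primary stress on the rightmost head = syllable 6.
Secondary stress on 2, 4: red.ˌgi.gu.ˌru.bi.ˈbu:.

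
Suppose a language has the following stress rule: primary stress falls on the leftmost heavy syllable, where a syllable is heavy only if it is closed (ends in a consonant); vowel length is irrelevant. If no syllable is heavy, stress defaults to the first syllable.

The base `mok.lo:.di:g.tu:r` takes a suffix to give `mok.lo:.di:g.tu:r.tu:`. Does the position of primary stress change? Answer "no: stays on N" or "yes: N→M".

no: stays on 1

Base `mok.lo:.di:g.tu:r` (4 syllables):
  Weights: 1 mok H, 2 lo: L, 3 di:g H, 4 tu:r H.
  Heavy syllables in the domain: 1, 3, 4. The leftmost is syllable 1 (mok).
  → primary stress on syllable 1.
Suffixed `mok.lo:.di:g.tu:r.tu:` (5 syllables):
  Weights: 1 mok H, 2 lo: L, 3 di:g H, 4 tu:r H, 5 tu: L.
  Heavy syllables in the domain: 1, 3, 4. The leftmost is syllable 1 (mok).
  → primary stress on syllable 1.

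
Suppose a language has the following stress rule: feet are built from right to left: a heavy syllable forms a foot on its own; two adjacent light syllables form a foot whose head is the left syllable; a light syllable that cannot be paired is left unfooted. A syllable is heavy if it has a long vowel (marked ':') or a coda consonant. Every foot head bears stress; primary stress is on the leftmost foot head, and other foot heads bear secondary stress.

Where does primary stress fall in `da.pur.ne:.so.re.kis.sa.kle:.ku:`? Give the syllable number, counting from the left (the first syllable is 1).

2

Weights: 1 da L, 2 pur H, 3 ne: H, 4 so L, 5 re L, 6 kis H, 7 sa L, 8 kle: H, 9 ku: H.
Parse right to left (heavy = foot alone; LL = one foot; stranded L unfooted): da (ˈpur) (ˈne:) (ˈso.re) (ˈkis) sa (ˈkle:) (ˈku:).
Foot heads: 2, 3, 4, 6, 8, 9.
Primary stress on the leftmost head = syllable 2.
Primary stress: syllable 2 → da.ˈpur.ne:.so.re.kis.sa.kle:.ku:.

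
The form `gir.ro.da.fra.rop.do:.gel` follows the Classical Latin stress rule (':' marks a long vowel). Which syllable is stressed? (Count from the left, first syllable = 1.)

Classical Latin: stress the penult if heavy (long vowel or closed), else the antepenult.
Weights: 5 rop H, 6 do: H, 7 gel H.
The penult (syllable 6, do:) is heavy, so it takes stress.
Stress on syllable 6: gir.ro.da.fra.rop.ˈdo:.gel.

6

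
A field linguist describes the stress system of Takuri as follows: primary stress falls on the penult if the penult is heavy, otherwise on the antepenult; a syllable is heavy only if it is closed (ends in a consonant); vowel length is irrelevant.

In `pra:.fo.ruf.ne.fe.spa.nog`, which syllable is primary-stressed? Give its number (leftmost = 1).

Weights: 5 fe L, 6 spa L, 7 nog H.
The penult (syllable 6, spa) is light, so stress falls on the antepenult (syllable 5, fe).
Primary stress: syllable 5 → pra:.fo.ruf.ne.ˈfe.spa.nog.

5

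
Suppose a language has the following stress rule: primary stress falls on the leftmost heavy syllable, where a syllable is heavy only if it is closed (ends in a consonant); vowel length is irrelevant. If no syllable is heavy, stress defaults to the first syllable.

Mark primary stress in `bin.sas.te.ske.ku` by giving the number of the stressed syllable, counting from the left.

Weights: 1 bin H, 2 sas H, 3 te L, 4 ske L, 5 ku L.
Heavy syllables in the domain: 1, 2. The leftmost is syllable 1 (bin).
Primary stress: syllable 1 → ˈbin.sas.te.ske.ku.

1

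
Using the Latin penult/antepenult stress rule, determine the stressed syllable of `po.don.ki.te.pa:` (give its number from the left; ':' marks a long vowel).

Classical Latin: stress the penult if heavy (long vowel or closed), else the antepenult.
Weights: 3 ki L, 4 te L, 5 pa: H.
The penult (syllable 4, te) is light, so stress falls on the antepenult (syllable 3, ki).
Stress on syllable 3: po.don.ˈki.te.pa:.

3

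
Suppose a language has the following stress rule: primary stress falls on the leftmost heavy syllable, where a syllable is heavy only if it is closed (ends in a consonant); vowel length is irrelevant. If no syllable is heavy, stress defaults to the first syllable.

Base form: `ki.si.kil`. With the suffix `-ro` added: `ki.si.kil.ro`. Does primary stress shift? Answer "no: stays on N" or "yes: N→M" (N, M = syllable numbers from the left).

Base `ki.si.kil` (3 syllables):
  Weights: 1 ki L, 2 si L, 3 kil H.
  Heavy syllables in the domain: 3. The leftmost is syllable 3 (kil).
  → primary stress on syllable 3.
Suffixed `ki.si.kil.ro` (4 syllables):
  Weights: 1 ki L, 2 si L, 3 kil H, 4 ro L.
  Heavy syllables in the domain: 3. The leftmost is syllable 3 (kil).
  → primary stress on syllable 3.

no: stays on 3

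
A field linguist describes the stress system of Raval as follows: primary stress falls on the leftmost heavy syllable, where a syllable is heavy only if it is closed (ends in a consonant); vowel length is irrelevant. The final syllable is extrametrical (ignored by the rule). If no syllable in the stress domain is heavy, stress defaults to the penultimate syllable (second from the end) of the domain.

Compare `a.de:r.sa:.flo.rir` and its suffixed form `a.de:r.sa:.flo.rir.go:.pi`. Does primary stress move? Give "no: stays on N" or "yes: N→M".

no: stays on 2

Base `a.de:r.sa:.flo.rir` (5 syllables):
  The final syllable (5, rir) is extrametrical; the stress domain is syllables 1–4.
  Weights: 1 a L, 2 de:r H, 3 sa: L, 4 flo L.
  Heavy syllables in the domain: 2. The leftmost is syllable 2 (de:r).
  → primary stress on syllable 2.
Suffixed `a.de:r.sa:.flo.rir.go:.pi` (7 syllables):
  The final syllable (7, pi) is extrametrical; the stress domain is syllables 1–6.
  Weights: 1 a L, 2 de:r H, 3 sa: L, 4 flo L, 5 rir H, 6 go: L.
  Heavy syllables in the domain: 2, 5. The leftmost is syllable 2 (de:r).
  → primary stress on syllable 2.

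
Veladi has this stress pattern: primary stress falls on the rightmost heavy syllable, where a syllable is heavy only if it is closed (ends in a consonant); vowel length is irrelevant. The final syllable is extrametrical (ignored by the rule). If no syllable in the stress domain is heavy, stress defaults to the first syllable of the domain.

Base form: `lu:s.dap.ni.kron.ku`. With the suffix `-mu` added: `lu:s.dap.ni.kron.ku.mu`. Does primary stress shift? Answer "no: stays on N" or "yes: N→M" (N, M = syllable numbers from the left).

no: stays on 4

Base `lu:s.dap.ni.kron.ku` (5 syllables):
  The final syllable (5, ku) is extrametrical; the stress domain is syllables 1–4.
  Weights: 1 lu:s H, 2 dap H, 3 ni L, 4 kron H.
  Heavy syllables in the domain: 1, 2, 4. The rightmost is syllable 4 (kron).
  → primary stress on syllable 4.
Suffixed `lu:s.dap.ni.kron.ku.mu` (6 syllables):
  The final syllable (6, mu) is extrametrical; the stress domain is syllables 1–5.
  Weights: 1 lu:s H, 2 dap H, 3 ni L, 4 kron H, 5 ku L.
  Heavy syllables in the domain: 1, 2, 4. The rightmost is syllable 4 (kron).
  → primary stress on syllable 4.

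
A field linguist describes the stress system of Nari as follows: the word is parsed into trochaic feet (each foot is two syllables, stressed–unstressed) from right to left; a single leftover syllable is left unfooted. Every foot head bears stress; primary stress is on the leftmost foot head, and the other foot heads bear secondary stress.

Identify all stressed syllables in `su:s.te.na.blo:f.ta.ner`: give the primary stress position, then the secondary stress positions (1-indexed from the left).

primary 1, secondary 3, 5

Parse right to left into trochaic (ˈσσ) feet: (ˈsu:s.te) (ˈna.blo:f) (ˈta.ner).
Foot heads (stressed positions): 1, 3, 5.
End Rule Leftmost: primary stress on the leftmost head = syllable 1.
Secondary stress on 3, 5: ˈsu:s.te.ˌna.blo:f.ˌta.ner.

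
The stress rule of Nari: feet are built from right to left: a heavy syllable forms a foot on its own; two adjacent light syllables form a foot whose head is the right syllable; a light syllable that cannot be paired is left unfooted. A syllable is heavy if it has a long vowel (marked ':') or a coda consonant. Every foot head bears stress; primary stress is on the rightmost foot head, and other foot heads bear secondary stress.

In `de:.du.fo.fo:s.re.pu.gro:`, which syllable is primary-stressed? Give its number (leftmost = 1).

7

Weights: 1 de: H, 2 du L, 3 fo L, 4 fo:s H, 5 re L, 6 pu L, 7 gro: H.
Parse right to left (heavy = foot alone; LL = one foot; stranded L unfooted): (ˈde:) (du.ˈfo) (ˈfo:s) (re.ˈpu) (ˈgro:).
Foot heads: 1, 3, 4, 6, 7.
Primary stress on the rightmost head = syllable 7.
Primary stress: syllable 7 → de:.du.fo.fo:s.re.pu.ˈgro:.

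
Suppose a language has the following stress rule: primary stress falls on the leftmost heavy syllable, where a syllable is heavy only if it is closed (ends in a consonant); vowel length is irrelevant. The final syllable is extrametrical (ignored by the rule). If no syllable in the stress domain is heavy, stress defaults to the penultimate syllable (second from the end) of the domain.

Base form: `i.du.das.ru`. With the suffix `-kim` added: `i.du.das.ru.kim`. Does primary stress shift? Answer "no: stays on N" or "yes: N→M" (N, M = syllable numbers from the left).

Base `i.du.das.ru` (4 syllables):
  The final syllable (4, ru) is extrametrical; the stress domain is syllables 1–3.
  Weights: 1 i L, 2 du L, 3 das H.
  Heavy syllables in the domain: 3. The leftmost is syllable 3 (das).
  → primary stress on syllable 3.
Suffixed `i.du.das.ru.kim` (5 syllables):
  The final syllable (5, kim) is extrametrical; the stress domain is syllables 1–4.
  Weights: 1 i L, 2 du L, 3 das H, 4 ru L.
  Heavy syllables in the domain: 3. The leftmost is syllable 3 (das).
  → primary stress on syllable 3.

no: stays on 3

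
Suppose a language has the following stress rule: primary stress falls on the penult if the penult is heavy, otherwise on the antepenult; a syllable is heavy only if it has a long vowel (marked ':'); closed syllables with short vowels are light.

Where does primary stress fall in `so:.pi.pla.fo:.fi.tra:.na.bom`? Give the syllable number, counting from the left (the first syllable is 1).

6

Weights: 6 tra: H, 7 na L, 8 bom L.
The penult (syllable 7, na) is light, so stress falls on the antepenult (syllable 6, tra:).
Primary stress: syllable 6 → so:.pi.pla.fo:.fi.ˈtra:.na.bom.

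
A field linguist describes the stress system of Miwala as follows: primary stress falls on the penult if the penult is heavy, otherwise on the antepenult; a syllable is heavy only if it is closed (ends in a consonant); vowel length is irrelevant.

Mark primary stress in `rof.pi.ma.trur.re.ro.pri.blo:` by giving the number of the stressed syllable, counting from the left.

Weights: 6 ro L, 7 pri L, 8 blo: L.
The penult (syllable 7, pri) is light, so stress falls on the antepenult (syllable 6, ro).
Primary stress: syllable 6 → rof.pi.ma.trur.re.ˈro.pri.blo:.

6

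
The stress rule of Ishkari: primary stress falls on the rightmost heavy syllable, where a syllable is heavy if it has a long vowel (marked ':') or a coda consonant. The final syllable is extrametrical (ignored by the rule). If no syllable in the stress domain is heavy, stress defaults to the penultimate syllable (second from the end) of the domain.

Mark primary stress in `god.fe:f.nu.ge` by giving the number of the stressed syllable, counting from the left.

2

The final syllable (4, ge) is extrametrical; the stress domain is syllables 1–3.
Weights: 1 god H, 2 fe:f H, 3 nu L.
Heavy syllables in the domain: 1, 2. The rightmost is syllable 2 (fe:f).
Primary stress: syllable 2 → god.ˈfe:f.nu.ge.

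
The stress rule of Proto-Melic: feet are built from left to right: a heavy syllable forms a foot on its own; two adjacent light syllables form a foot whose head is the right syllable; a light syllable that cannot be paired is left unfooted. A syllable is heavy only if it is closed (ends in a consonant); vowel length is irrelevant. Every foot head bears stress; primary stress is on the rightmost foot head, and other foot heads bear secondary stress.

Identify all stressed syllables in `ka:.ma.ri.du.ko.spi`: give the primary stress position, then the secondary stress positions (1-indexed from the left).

primary 6, secondary 2, 4

Weights: 1 ka: L, 2 ma L, 3 ri L, 4 du L, 5 ko L, 6 spi L.
Parse left to right (heavy = foot alone; LL = one foot; stranded L unfooted): (ka:.ˈma) (ri.ˈdu) (ko.ˈspi).
Foot heads: 2, 4, 6.
Primary stress on the rightmost head = syllable 6.
Secondary stress on 2, 4: ka:.ˌma.ri.ˌdu.ko.ˈspi.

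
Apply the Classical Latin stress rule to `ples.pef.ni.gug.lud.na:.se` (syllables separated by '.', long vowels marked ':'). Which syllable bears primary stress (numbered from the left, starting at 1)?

Classical Latin: stress the penult if heavy (long vowel or closed), else the antepenult.
Weights: 5 lud H, 6 na: H, 7 se L.
The penult (syllable 6, na:) is heavy, so it takes stress.
Stress on syllable 6: ples.pef.ni.gug.lud.ˈna:.se.

6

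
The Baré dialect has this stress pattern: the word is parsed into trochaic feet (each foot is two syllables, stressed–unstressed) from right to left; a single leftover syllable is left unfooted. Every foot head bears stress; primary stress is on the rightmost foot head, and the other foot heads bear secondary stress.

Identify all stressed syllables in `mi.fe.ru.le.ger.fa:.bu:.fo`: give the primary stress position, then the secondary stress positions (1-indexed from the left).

Parse right to left into trochaic (ˈσσ) feet: (ˈmi.fe) (ˈru.le) (ˈger.fa:) (ˈbu:.fo).
Foot heads (stressed positions): 1, 3, 5, 7.
End Rule Rightmost: primary stress on the rightmost head = syllable 7.
Secondary stress on 1, 3, 5: ˌmi.fe.ˌru.le.ˌger.fa:.ˈbu:.fo.

primary 7, secondary 1, 3, 5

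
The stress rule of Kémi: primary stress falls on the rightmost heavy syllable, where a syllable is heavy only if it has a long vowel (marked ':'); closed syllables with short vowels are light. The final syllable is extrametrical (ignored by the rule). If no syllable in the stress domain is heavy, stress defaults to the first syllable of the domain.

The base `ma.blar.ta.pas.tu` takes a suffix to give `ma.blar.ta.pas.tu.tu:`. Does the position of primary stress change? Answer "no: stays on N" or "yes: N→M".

Base `ma.blar.ta.pas.tu` (5 syllables):
  The final syllable (5, tu) is extrametrical; the stress domain is syllables 1–4.
  Weights: 1 ma L, 2 blar L, 3 ta L, 4 pas L.
  No heavy syllable in the domain; default to the first syllable of the domain = syllable 1.
  → primary stress on syllable 1.
Suffixed `ma.blar.ta.pas.tu.tu:` (6 syllables):
  The final syllable (6, tu:) is extrametrical; the stress domain is syllables 1–5.
  Weights: 1 ma L, 2 blar L, 3 ta L, 4 pas L, 5 tu L.
  No heavy syllable in the domain; default to the first syllable of the domain = syllable 1.
  → primary stress on syllable 1.

no: stays on 1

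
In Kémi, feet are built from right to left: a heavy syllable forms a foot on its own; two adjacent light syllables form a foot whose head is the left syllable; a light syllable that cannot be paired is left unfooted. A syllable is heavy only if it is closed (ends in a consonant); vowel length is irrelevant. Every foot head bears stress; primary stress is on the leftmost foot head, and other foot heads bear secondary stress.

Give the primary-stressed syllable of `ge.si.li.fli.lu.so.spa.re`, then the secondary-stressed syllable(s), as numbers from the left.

Weights: 1 ge L, 2 si L, 3 li L, 4 fli L, 5 lu L, 6 so L, 7 spa L, 8 re L.
Parse right to left (heavy = foot alone; LL = one foot; stranded L unfooted): (ˈge.si) (ˈli.fli) (ˈlu.so) (ˈspa.re).
Foot heads: 1, 3, 5, 7.
Primary stress on the leftmost head = syllable 1.
Secondary stress on 3, 5, 7: ˈge.si.ˌli.fli.ˌlu.so.ˌspa.re.

primary 1, secondary 3, 5, 7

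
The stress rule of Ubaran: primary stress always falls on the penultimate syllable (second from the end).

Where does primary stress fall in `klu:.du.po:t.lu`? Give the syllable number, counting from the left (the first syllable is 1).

3

The word has 4 syllables; the penultimate syllable (second from the end) is syllable 3 (po:t).
Primary stress: syllable 3 → klu:.du.ˈpo:t.lu.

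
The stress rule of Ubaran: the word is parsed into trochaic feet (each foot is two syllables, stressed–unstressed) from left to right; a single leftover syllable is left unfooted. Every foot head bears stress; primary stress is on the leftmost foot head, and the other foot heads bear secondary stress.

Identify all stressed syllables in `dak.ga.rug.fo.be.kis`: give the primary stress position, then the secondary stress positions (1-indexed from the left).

Parse left to right into trochaic (ˈσσ) feet: (ˈdak.ga) (ˈrug.fo) (ˈbe.kis).
Foot heads (stressed positions): 1, 3, 5.
End Rule Leftmost: primary stress on the leftmost head = syllable 1.
Secondary stress on 3, 5: ˈdak.ga.ˌrug.fo.ˌbe.kis.

primary 1, secondary 3, 5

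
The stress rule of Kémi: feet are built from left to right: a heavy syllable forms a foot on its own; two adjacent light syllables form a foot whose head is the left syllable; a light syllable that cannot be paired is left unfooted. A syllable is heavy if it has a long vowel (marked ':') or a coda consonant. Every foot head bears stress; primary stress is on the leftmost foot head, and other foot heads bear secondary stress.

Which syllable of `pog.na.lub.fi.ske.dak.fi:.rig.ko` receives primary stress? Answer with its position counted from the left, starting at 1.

Weights: 1 pog H, 2 na L, 3 lub H, 4 fi L, 5 ske L, 6 dak H, 7 fi: H, 8 rig H, 9 ko L.
Parse left to right (heavy = foot alone; LL = one foot; stranded L unfooted): (ˈpog) na (ˈlub) (ˈfi.ske) (ˈdak) (ˈfi:) (ˈrig) ko.
Foot heads: 1, 3, 4, 6, 7, 8.
Primary stress on the leftmost head = syllable 1.
Primary stress: syllable 1 → ˈpog.na.lub.fi.ske.dak.fi:.rig.ko.

1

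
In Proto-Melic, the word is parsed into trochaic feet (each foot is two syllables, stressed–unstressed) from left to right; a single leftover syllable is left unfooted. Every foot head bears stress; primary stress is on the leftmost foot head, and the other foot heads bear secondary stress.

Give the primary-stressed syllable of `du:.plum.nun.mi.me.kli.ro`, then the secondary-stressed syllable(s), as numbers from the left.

Parse left to right into trochaic (ˈσσ) feet: (ˈdu:.plum) (ˈnun.mi) (ˈme.kli) ro. Syllable 7 is left unfooted.
Foot heads (stressed positions): 1, 3, 5.
End Rule Leftmost: primary stress on the leftmost head = syllable 1.
Secondary stress on 3, 5: ˈdu:.plum.ˌnun.mi.ˌme.kli.ro.

primary 1, secondary 3, 5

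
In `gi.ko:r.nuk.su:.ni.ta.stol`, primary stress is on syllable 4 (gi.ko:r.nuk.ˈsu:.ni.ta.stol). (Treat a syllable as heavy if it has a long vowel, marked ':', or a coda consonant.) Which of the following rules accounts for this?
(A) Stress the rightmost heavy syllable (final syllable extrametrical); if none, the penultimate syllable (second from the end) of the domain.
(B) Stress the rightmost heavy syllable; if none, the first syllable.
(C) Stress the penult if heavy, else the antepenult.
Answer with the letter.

A

Rule A → syllable 4 ✓.
Rule B → syllable 7 (observed: 4).
Rule C → syllable 5 (observed: 4).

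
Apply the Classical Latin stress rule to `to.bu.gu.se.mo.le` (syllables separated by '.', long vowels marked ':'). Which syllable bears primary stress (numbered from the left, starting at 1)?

Classical Latin: stress the penult if heavy (long vowel or closed), else the antepenult.
Weights: 4 se L, 5 mo L, 6 le L.
The penult (syllable 5, mo) is light, so stress falls on the antepenult (syllable 4, se).
Stress on syllable 4: to.bu.gu.ˈse.mo.le.

4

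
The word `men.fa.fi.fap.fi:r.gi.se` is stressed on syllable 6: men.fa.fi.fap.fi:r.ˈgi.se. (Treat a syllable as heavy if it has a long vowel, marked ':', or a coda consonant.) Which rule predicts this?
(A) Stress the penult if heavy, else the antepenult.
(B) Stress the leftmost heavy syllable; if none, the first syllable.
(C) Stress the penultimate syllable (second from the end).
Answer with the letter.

C

Rule A → syllable 5 (observed: 6).
Rule B → syllable 1 (observed: 6).
Rule C → syllable 6 ✓.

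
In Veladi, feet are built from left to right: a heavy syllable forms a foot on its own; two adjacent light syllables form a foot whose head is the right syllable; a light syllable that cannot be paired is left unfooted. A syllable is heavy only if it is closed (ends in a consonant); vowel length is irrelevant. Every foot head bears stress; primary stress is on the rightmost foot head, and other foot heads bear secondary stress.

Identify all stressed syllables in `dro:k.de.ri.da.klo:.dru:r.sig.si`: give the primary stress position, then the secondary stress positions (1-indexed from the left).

Weights: 1 dro:k H, 2 de L, 3 ri L, 4 da L, 5 klo: L, 6 dru:r H, 7 sig H, 8 si L.
Parse left to right (heavy = foot alone; LL = one foot; stranded L unfooted): (ˈdro:k) (de.ˈri) (da.ˈklo:) (ˈdru:r) (ˈsig) si.
Foot heads: 1, 3, 5, 6, 7.
Primary stress on the rightmost head = syllable 7.
Secondary stress on 1, 3, 5, 6: ˌdro:k.de.ˌri.da.ˌklo:.ˌdru:r.ˈsig.si.

primary 7, secondary 1, 3, 5, 6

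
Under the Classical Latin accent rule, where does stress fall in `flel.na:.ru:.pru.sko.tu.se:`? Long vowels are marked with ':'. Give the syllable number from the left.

5

Classical Latin: stress the penult if heavy (long vowel or closed), else the antepenult.
Weights: 5 sko L, 6 tu L, 7 se: H.
The penult (syllable 6, tu) is light, so stress falls on the antepenult (syllable 5, sko).
Stress on syllable 5: flel.na:.ru:.pru.ˈsko.tu.se:.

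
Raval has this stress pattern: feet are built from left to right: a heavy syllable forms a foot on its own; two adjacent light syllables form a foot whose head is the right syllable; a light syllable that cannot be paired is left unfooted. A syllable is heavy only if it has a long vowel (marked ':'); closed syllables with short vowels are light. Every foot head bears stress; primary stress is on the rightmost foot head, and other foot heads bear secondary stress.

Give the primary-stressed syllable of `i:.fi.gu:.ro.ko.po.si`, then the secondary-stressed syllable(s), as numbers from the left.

primary 7, secondary 1, 3, 5

Weights: 1 i: H, 2 fi L, 3 gu: H, 4 ro L, 5 ko L, 6 po L, 7 si L.
Parse left to right (heavy = foot alone; LL = one foot; stranded L unfooted): (ˈi:) fi (ˈgu:) (ro.ˈko) (po.ˈsi).
Foot heads: 1, 3, 5, 7.
Primary stress on the rightmost head = syllable 7.
Secondary stress on 1, 3, 5: ˌi:.fi.ˌgu:.ro.ˌko.po.ˈsi.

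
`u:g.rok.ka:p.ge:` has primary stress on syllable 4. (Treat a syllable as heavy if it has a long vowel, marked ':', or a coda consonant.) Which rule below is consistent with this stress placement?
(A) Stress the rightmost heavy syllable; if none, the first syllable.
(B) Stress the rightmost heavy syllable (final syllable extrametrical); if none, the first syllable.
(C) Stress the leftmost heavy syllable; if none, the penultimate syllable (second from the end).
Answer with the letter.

A

Rule A → syllable 4 ✓.
Rule B → syllable 3 (observed: 4).
Rule C → syllable 1 (observed: 4).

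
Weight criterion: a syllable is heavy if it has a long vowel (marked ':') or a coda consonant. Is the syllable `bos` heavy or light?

heavy

`bos`: short vowel, closed (coda /s/). Closed → heavy.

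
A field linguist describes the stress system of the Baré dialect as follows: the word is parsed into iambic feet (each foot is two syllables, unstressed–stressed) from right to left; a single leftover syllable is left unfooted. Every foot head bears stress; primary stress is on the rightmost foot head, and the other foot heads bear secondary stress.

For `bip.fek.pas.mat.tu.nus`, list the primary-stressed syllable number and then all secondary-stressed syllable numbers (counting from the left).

primary 6, secondary 2, 4

Parse right to left into iambic (σˈσ) feet: (bip.ˈfek) (pas.ˈmat) (tu.ˈnus).
Foot heads (stressed positions): 2, 4, 6.
End Rule Rightmost: primary stress on the rightmost head = syllable 6.
Secondary stress on 2, 4: bip.ˌfek.pas.ˌmat.tu.ˈnus.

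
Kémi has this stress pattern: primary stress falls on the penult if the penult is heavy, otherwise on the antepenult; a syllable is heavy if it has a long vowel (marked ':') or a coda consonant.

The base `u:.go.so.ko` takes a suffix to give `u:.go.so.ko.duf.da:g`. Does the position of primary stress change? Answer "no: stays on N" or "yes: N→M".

yes: 2→5

Base `u:.go.so.ko` (4 syllables):
  Weights: 2 go L, 3 so L, 4 ko L.
  The penult (syllable 3, so) is light, so stress falls on the antepenult (syllable 2, go).
  → primary stress on syllable 2.
Suffixed `u:.go.so.ko.duf.da:g` (6 syllables):
  Weights: 4 ko L, 5 duf H, 6 da:g H.
  The penult (syllable 5, duf) is heavy, so it takes stress.
  → primary stress on syllable 5.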